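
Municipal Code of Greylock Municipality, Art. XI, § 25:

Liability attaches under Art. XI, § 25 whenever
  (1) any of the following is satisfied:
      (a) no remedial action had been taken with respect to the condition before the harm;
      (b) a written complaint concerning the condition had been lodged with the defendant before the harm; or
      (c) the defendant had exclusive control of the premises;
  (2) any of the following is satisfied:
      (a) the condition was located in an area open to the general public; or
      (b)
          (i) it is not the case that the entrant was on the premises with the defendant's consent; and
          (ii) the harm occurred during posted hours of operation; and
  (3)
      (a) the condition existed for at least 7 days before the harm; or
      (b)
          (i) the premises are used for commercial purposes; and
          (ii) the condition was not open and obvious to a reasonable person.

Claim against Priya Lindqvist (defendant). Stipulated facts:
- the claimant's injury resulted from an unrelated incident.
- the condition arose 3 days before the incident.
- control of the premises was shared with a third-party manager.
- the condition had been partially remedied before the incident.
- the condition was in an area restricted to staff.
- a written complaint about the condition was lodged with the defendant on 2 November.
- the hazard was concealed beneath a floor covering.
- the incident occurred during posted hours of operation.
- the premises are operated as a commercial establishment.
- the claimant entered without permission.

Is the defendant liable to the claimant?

Yes — liable.

(a) no remedial action — not satisfied.
(b) complaint lodged — met.
(c) exclusive control — not satisfied.
So (1) is satisfied (F OR T OR F).
(a) public area — not met.
(i) not (consent to enter) — met.
(ii) during posted hours — satisfied.
(b) = T AND T = true.
(2): F OR T → true.
(a) condition ≥7 days old — fails.
(i) commercial use — satisfied.
(ii) not open/obvious — satisfied.
So (b) is satisfied (T AND T).
So (3) is satisfied (F OR T).
Overall = T AND T AND T = true.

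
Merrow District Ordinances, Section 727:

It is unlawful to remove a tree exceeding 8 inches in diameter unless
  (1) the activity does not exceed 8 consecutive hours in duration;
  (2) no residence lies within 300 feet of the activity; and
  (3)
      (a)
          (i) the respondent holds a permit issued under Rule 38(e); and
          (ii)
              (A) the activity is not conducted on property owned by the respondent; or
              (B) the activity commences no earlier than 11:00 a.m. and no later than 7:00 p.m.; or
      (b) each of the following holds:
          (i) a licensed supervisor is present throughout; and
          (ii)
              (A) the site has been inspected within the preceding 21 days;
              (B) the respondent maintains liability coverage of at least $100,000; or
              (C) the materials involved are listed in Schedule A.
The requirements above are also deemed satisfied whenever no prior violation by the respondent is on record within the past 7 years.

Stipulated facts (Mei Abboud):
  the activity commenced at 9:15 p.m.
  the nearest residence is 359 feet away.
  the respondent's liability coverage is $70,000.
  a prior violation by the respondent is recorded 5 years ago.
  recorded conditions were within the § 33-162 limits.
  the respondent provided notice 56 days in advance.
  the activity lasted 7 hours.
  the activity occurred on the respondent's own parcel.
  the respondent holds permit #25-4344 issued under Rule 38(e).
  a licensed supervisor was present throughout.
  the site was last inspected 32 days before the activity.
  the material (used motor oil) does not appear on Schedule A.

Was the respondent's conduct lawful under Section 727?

No — unlawful.

(1) ≤ 8 hrs duration — met.
(2) no residence in 300 ft — holds.
(i) holds permit — satisfied.
(A) not (own property) — fails.
(B) start within hours — fails.
(ii): F OR F → false.
(a) = T AND F = false.
(i) supervisor present — satisfied.
(A) site inspected — fails.
(B) coverage ≥ $100,000 — not satisfied.
(C) Schedule A material — not satisfied.
So (ii) is not satisfied (F OR F OR F).
(b): T AND F → false.
(3) = F OR F = false.
Overall = T AND T AND F = false.
Exception (no prior violation) — not satisfied.
Result: main false OR exception false → false.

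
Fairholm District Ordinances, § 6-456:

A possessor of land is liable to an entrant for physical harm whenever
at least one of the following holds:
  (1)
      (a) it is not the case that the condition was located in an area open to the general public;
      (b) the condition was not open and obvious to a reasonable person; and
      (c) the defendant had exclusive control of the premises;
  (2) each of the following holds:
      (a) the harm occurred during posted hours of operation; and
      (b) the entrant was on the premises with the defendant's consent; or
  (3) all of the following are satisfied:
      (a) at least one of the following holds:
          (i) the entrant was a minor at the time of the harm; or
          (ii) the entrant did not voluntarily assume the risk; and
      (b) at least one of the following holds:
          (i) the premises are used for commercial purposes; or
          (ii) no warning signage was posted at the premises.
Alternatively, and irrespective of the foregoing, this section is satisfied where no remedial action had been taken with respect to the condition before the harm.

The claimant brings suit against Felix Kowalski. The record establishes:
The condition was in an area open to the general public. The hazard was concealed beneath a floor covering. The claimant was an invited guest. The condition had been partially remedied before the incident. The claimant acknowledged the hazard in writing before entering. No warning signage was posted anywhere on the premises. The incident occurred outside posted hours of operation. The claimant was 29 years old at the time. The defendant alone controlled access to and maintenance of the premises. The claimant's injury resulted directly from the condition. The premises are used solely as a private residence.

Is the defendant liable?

(a) not (public area) — not satisfied.
(b) not open/obvious — satisfied.
(c) exclusive control — satisfied.
(1) = F AND T AND T = false.
(a) during posted hours — not satisfied.
(b) consent to enter — met.
(2): F AND T → false.
(i) entrant a minor — not met.
(ii) no assumed risk — fails.
(a): F OR F → false.
(i) commercial use — not met.
(ii) no signage posted — met.
(b) = F OR T = true.
(3): F AND T → false.
Overall: F OR F OR F → false.
Exception (no remedial action) — not satisfied.
Result: main false OR exception false → false.

No — not liable.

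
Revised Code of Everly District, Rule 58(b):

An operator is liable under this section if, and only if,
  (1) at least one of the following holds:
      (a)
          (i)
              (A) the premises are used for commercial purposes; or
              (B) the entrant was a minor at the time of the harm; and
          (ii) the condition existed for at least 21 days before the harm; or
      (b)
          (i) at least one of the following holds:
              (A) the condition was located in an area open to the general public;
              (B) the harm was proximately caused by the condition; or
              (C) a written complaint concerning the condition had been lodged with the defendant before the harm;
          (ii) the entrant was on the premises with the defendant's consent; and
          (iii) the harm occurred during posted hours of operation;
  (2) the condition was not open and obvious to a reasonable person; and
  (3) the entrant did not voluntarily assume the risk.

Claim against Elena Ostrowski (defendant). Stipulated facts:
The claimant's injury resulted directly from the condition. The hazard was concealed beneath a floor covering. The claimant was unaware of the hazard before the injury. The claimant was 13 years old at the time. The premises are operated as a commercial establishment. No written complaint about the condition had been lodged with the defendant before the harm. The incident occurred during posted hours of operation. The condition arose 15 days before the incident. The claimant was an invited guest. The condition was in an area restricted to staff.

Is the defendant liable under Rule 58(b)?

Yes — liable.

(A) commercial use — satisfied.
(B) entrant a minor — met.
So (i) is satisfied (T OR T).
(ii) condition ≥21 days old — not met.
(a) = T AND F = false.
(A) public area — fails.
(B) proximate cause — holds.
(C) complaint lodged — not met.
(i) = F OR T OR F = true.
(ii) consent to enter — met.
(iii) during posted hours — satisfied.
(b) = T AND T AND T = true.
So (1) is satisfied (F OR T).
(2) not open/obvious — met.
(3) no assumed risk — met.
So Overall is satisfied (T AND T AND T).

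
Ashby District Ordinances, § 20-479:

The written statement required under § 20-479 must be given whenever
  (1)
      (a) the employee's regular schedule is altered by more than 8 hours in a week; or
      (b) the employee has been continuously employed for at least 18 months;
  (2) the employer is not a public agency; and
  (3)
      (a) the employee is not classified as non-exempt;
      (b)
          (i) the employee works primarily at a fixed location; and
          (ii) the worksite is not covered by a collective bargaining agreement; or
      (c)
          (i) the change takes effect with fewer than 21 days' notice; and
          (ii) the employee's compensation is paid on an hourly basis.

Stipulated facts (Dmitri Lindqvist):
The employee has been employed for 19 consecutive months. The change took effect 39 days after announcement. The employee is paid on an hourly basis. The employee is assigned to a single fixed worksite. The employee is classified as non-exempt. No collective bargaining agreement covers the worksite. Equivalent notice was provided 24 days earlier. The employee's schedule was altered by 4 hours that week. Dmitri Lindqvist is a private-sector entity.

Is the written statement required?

(a) schedule shift > 8h — fails.
(b) tenure ≥ 18 mo. — met.
(1) = F OR T = true.
(2) not (public agency) — holds.
(a) not (non-exempt) — fails.
(i) fixed location — met.
(ii) no CBA — satisfied.
So (b) is satisfied (T AND T).
(i) < 21 days' notice — not satisfied.
(ii) hourly-paid — met.
So (c) is not satisfied (F AND T).
So (3) is satisfied (F OR T OR F).
Overall: T AND T AND T → true.

Yes — required.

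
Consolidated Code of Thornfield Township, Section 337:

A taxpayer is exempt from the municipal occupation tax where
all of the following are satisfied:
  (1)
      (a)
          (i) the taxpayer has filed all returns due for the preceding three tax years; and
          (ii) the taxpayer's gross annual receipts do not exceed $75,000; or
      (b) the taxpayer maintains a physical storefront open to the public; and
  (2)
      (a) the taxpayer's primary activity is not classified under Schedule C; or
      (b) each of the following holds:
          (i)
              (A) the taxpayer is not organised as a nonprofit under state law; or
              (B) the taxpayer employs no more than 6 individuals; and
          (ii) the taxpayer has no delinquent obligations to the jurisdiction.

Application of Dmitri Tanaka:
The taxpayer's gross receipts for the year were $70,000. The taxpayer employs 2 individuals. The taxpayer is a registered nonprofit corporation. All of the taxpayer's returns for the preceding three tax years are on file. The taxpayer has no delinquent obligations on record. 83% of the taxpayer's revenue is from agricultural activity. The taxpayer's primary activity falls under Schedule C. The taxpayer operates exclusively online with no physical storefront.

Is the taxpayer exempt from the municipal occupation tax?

Yes — exempt.

(i) returns current — holds.
(ii) receipts ≤ $75,000 — holds.
(a) = T AND T = true.
(b) has storefront — not satisfied.
(1): T OR F → true.
(a) not (Schedule C activity) — not satisfied.
(A) not (nonprofit) — fails.
(B) ≤ 6 employees — satisfied.
So (i) is satisfied (F OR T).
(ii) no delinquency — satisfied.
(b): T AND T → true.
(2): F OR T → true.
Overall: T AND T → true.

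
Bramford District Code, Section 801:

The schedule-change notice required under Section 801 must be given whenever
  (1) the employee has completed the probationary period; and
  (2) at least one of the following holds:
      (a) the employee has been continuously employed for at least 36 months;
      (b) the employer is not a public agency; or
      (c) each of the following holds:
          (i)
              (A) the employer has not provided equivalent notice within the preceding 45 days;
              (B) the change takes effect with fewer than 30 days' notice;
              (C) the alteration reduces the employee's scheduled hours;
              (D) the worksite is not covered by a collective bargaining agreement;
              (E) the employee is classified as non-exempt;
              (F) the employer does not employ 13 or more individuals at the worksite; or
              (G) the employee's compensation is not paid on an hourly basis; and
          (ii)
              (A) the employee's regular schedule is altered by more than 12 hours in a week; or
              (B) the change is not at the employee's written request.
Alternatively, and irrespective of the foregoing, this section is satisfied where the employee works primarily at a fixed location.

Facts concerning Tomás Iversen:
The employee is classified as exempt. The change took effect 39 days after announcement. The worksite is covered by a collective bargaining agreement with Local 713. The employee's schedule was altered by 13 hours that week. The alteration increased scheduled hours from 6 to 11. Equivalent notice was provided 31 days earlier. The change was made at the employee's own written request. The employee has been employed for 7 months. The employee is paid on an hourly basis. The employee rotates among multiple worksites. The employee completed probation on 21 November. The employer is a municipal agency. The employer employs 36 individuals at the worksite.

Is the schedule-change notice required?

No — not required.

(1) past probation — holds.
(a) tenure ≥ 36 mo. — fails.
(b) not (public agency) — fails.
(A) no recent notice — not met.
(B) < 30 days' notice — fails.
(C) hours reduced — fails.
(D) no CBA — fails.
(E) non-exempt — not satisfied.
(F) not (≥ 13 at site) — not met.
(G) not (hourly-paid) — not satisfied.
So (i) is not satisfied (F OR F OR F OR F OR F OR F OR F).
(A) schedule shift > 12h — met.
(B) not employee-requested — not satisfied.
(ii): T OR F → true.
(c): F AND T → false.
(2) = F OR F OR F = false.
So Overall is not satisfied (T AND F).
Exception (fixed location) — not satisfied.
Result: main false OR exception false → false.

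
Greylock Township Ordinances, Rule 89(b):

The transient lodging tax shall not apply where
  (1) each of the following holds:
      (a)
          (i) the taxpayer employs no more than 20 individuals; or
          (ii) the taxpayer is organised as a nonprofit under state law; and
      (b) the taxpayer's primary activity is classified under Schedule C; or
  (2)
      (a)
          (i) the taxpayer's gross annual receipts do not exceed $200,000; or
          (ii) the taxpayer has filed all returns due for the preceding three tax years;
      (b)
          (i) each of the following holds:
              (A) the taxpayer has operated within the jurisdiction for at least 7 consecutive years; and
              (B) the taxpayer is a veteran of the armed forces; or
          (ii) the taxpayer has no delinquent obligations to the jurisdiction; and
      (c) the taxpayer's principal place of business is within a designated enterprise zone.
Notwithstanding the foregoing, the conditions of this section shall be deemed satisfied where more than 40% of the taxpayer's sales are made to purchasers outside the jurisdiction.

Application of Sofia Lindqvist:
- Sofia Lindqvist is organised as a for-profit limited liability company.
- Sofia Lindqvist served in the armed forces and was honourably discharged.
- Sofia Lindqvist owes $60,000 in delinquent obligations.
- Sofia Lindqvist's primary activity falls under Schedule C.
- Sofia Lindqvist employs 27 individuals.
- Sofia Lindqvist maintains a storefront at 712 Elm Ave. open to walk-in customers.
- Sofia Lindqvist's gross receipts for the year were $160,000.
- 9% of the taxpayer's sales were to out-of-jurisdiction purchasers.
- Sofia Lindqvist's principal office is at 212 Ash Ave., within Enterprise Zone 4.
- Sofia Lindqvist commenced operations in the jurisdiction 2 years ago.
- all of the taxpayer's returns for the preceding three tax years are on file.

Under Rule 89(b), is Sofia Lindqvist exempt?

No — not exempt.

(i) ≤ 20 employees — fails.
(ii) nonprofit — fails.
(a): F OR F → false.
(b) Schedule C activity — holds.
(1): F AND T → false.
(i) receipts ≤ $200,000 — met.
(ii) returns current — met.
(a): T OR T → true.
(A) ≥ 7 yrs in jurisdiction — not met.
(B) veteran — met.
So (i) is not satisfied (F AND T).
(ii) no delinquency — fails.
(b): F OR F → false.
(c) in enterprise zone — met.
(2): T AND F AND T → false.
Overall = F OR F = false.
Exception (>40% out-of-jur. sales) — not satisfied.
Result: main false OR exception false → false.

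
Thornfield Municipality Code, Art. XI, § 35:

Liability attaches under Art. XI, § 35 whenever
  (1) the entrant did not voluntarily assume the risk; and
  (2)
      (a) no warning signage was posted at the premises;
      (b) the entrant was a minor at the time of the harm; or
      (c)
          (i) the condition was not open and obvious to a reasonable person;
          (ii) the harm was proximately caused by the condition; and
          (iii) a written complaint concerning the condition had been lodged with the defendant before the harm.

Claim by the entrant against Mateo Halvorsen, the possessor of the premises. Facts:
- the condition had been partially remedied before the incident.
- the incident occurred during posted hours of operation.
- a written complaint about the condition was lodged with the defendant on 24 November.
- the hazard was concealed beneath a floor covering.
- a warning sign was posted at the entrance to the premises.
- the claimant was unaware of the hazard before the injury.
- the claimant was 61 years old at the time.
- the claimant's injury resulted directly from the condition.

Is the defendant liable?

Yes — liable.

(1) no assumed risk — met.
(a) no signage posted — not satisfied.
(b) entrant a minor — not satisfied.
(i) not open/obvious — met.
(ii) proximate cause — satisfied.
(iii) complaint lodged — holds.
(c): T AND T AND T → true.
(2) = F OR F OR T = true.
So Overall is satisfied (T AND T).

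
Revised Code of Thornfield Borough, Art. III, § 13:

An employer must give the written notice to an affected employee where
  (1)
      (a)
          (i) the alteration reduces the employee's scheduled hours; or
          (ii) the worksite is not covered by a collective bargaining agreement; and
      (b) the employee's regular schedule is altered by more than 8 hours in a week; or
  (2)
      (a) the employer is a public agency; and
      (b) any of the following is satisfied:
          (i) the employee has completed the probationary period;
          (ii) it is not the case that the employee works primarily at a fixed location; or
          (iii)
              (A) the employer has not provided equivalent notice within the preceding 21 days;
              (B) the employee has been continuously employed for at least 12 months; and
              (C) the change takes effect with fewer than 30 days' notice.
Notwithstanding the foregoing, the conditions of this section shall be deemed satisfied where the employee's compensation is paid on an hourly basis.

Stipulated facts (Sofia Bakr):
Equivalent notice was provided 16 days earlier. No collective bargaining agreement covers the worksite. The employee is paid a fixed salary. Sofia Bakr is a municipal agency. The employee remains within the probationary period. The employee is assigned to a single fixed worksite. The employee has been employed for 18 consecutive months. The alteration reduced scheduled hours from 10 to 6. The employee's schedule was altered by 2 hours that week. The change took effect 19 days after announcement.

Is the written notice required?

(i) hours reduced — met.
(ii) no CBA — satisfied.
(a) = T OR T = true.
(b) schedule shift > 8h — not met.
(1): T AND F → false.
(a) public agency — met.
(i) past probation — fails.
(ii) not (fixed location) — not satisfied.
(A) no recent notice — not satisfied.
(B) tenure ≥ 12 mo. — satisfied.
(C) < 30 days' notice — satisfied.
(iii) = F AND T AND T = false.
(b) = F OR F OR F = false.
So (2) is not satisfied (T AND F).
Overall: F OR F → false.
Exception (hourly-paid) — not satisfied.
Result: main false OR exception false → false.

No — not required.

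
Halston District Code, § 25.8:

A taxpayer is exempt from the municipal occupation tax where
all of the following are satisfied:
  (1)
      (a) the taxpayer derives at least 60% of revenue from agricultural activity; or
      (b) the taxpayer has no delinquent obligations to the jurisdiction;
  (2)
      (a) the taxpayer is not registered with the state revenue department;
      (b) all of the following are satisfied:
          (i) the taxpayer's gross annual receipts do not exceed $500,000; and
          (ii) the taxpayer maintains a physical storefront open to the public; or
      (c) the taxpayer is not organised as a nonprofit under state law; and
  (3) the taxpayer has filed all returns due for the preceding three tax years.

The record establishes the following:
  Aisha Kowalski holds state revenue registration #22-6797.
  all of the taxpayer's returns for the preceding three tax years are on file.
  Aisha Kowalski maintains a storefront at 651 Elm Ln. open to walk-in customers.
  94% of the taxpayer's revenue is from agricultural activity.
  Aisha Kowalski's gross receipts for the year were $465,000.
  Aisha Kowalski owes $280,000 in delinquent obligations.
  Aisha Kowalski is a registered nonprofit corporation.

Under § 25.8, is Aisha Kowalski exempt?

Yes — exempt.

(a) ≥60% agricultural — satisfied.
(b) no delinquency — fails.
(1) = T OR F = true.
(a) not (state-registered) — fails.
(i) receipts ≤ $500,000 — satisfied.
(ii) has storefront — met.
So (b) is satisfied (T AND T).
(c) not (nonprofit) — fails.
(2): F OR T OR F → true.
(3) returns current — met.
So Overall is satisfied (T AND T AND T).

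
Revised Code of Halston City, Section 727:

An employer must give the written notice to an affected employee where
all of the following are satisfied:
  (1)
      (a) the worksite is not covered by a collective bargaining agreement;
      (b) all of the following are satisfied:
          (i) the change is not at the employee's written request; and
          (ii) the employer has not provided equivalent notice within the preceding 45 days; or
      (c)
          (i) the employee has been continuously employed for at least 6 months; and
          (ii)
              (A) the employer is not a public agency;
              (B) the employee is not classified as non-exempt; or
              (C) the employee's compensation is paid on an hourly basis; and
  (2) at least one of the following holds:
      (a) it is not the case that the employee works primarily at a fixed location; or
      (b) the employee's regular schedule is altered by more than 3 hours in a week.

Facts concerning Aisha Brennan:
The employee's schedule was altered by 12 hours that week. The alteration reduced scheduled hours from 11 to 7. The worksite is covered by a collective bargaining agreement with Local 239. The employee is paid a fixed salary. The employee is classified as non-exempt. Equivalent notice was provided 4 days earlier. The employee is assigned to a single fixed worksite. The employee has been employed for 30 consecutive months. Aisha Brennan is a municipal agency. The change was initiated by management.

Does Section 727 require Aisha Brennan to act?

(a) no CBA — fails.
(i) not employee-requested — satisfied.
(ii) no recent notice — not satisfied.
(b): T AND F → false.
(i) tenure ≥ 6 mo. — holds.
(A) not (public agency) — not met.
(B) not (non-exempt) — not met.
(C) hourly-paid — fails.
(ii) = F OR F OR F = false.
(c): T AND F → false.
(1): F OR F OR F → false.
(a) not (fixed location) — fails.
(b) schedule shift > 3h — holds.
(2) = F OR T = true.
Overall: F AND T → false.

No — not required.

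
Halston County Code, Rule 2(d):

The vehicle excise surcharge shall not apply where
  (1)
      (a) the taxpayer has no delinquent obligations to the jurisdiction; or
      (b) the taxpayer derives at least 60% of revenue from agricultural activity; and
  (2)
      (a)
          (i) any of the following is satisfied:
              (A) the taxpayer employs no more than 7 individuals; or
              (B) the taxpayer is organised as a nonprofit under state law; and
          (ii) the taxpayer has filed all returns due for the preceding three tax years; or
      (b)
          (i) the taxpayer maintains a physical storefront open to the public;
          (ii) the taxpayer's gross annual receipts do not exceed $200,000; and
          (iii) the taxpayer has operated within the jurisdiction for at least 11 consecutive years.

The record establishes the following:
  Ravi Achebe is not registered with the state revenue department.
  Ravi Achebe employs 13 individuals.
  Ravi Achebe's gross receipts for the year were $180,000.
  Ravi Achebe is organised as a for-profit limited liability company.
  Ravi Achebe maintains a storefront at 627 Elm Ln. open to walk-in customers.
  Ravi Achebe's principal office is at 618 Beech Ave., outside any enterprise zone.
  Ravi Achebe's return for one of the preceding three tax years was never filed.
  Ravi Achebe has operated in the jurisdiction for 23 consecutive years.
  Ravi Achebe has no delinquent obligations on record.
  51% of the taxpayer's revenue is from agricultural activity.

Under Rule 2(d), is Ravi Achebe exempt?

(a) no delinquency — met.
(b) ≥60% agricultural — not satisfied.
(1) = T OR F = true.
(A) ≤ 7 employees — fails.
(B) nonprofit — fails.
(i) = F OR F = false.
(ii) returns current — not satisfied.
(a): F AND F → false.
(i) has storefront — holds.
(ii) receipts ≤ $200,000 — holds.
(iii) ≥ 11 yrs in jurisdiction — satisfied.
(b) = T AND T AND T = true.
(2): F OR T → true.
Overall: T AND T → true.

Yes — exempt.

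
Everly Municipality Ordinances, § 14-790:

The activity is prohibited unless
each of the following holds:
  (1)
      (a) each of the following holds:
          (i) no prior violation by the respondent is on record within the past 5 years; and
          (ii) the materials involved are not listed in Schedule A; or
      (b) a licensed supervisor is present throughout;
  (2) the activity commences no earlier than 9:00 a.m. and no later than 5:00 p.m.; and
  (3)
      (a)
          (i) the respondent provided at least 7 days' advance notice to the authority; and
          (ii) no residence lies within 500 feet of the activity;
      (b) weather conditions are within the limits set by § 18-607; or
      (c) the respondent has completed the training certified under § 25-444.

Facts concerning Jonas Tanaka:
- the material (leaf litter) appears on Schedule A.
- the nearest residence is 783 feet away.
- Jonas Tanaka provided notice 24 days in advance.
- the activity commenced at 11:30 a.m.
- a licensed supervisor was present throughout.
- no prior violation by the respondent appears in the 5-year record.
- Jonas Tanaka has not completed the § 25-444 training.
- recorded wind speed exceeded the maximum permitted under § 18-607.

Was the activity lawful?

Yes — lawful.

(i) no prior violation — met.
(ii) not (Schedule A material) — fails.
(a): T AND F → false.
(b) supervisor present — holds.
So (1) is satisfied (F OR T).
(2) start within hours — holds.
(i) ≥7 days' notice — holds.
(ii) no residence in 500 ft — met.
(a) = T AND T = true.
(b) weather ok — not satisfied.
(c) training certified — fails.
(3): T OR F OR F → true.
So Overall is satisfied (T AND T AND T).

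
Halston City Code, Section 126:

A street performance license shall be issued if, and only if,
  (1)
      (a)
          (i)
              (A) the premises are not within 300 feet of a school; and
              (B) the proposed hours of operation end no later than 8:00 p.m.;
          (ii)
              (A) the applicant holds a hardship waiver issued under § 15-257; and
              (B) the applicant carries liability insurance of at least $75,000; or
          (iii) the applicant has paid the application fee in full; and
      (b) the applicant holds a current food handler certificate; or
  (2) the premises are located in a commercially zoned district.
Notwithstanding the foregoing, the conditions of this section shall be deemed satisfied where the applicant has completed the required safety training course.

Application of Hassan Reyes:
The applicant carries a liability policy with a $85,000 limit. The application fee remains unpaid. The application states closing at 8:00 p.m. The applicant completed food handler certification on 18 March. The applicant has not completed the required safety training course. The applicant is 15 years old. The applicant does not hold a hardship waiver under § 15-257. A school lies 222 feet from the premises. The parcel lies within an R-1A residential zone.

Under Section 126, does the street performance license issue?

(A) ≥300 ft from school — not satisfied.
(B) closes by 8 p.m. — met.
(i) = F AND T = false.
(A) hardship waiver — not met.
(B) insurance ≥ $75,000 — met.
(ii): F AND T → false.
(iii) fee paid — not satisfied.
So (a) is not satisfied (F OR F OR F).
(b) food handler cert. — satisfied.
So (1) is not satisfied (F AND T).
(2) commercially zoned — fails.
Overall = F OR F = false.
Exception (safety training) — not satisfied.
Result: main false OR exception false → false.

No — denied.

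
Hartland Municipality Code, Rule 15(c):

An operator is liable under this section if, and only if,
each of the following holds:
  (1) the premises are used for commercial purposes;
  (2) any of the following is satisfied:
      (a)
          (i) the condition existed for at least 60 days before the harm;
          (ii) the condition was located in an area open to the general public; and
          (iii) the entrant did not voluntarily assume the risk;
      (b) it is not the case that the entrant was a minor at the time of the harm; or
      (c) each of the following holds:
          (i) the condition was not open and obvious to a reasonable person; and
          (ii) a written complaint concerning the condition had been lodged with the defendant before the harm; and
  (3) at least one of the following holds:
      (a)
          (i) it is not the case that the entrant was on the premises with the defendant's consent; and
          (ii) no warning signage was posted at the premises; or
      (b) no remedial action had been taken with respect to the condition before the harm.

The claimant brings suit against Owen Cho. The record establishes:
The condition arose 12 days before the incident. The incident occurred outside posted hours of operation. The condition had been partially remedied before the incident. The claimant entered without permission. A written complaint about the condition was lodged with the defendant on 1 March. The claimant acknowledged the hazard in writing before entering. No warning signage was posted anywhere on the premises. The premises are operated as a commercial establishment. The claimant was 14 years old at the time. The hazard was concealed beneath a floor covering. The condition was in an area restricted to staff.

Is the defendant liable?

(1) commercial use — holds.
(i) condition ≥60 days old — not satisfied.
(ii) public area — not met.
(iii) no assumed risk — fails.
(a): F AND F AND F → false.
(b) not (entrant a minor) — fails.
(i) not open/obvious — holds.
(ii) complaint lodged — met.
(c) = T AND T = true.
So (2) is satisfied (F OR F OR T).
(i) not (consent to enter) — holds.
(ii) no signage posted — satisfied.
(a) = T AND T = true.
(b) no remedial action — not satisfied.
So (3) is satisfied (T OR F).
Overall: T AND T AND T → true.

Yes — liable.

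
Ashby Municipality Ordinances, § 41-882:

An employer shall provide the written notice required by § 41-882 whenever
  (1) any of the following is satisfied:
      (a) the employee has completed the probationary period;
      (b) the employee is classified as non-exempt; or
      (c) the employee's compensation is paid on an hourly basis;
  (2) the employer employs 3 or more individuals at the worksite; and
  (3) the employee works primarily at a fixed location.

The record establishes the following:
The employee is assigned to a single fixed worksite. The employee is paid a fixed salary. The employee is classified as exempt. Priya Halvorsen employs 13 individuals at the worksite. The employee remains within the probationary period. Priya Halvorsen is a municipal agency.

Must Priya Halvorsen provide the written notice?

No — not required.

(a) past probation — not met.
(b) non-exempt — not satisfied.
(c) hourly-paid — fails.
(1) = F OR F OR F = false.
(2) ≥ 3 at site — satisfied.
(3) fixed location — satisfied.
So Overall is not satisfied (F AND T AND T).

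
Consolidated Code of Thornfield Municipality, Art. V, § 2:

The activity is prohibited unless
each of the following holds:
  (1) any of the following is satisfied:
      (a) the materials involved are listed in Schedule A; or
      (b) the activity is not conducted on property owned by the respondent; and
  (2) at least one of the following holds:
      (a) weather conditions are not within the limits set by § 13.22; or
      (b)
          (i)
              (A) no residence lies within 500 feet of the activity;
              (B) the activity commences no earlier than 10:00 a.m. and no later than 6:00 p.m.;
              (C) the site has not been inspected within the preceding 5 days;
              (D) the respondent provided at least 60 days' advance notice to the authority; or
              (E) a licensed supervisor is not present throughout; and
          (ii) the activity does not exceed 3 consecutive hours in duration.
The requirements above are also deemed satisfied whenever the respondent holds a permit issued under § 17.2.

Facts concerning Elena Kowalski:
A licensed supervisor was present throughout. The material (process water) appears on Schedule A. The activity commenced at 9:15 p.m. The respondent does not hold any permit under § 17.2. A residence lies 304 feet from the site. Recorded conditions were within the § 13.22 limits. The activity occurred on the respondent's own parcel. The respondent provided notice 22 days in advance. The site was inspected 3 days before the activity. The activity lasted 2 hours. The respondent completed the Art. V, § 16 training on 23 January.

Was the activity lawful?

No — unlawful.

(a) Schedule A material — satisfied.
(b) not (own property) — not met.
(1): T OR F → true.
(a) not (weather ok) — fails.
(A) no residence in 500 ft — fails.
(B) start within hours — not met.
(C) not (site inspected) — not satisfied.
(D) ≥60 days' notice — not satisfied.
(E) not (supervisor present) — not met.
So (i) is not satisfied (F OR F OR F OR F OR F).
(ii) ≤ 3 hrs duration — holds.
(b) = F AND T = false.
(2): F OR F → false.
Overall = T AND F = false.
Exception (holds permit) — not satisfied.
Result: main false OR exception false → false.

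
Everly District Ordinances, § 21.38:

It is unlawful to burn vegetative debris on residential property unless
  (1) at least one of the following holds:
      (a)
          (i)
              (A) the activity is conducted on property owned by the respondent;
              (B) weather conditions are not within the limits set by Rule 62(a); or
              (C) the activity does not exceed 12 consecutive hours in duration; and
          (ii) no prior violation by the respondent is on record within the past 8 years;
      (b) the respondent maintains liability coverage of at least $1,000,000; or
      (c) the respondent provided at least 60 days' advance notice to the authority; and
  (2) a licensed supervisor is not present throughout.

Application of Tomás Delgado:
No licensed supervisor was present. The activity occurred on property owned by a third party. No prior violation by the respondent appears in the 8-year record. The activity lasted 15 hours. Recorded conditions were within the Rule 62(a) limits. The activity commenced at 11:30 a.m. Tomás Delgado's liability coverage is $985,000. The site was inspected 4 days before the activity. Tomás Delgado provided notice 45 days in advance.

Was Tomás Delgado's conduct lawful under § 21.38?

(A) own property — not met.
(B) not (weather ok) — not met.
(C) ≤ 12 hrs duration — fails.
(i): F OR F OR F → false.
(ii) no prior violation — satisfied.
(a): F AND T → false.
(b) coverage ≥ $1,000,000 — not met.
(c) ≥60 days' notice — not satisfied.
So (1) is not satisfied (F OR F OR F).
(2) not (supervisor present) — met.
Overall: F AND T → false.

No — unlawful.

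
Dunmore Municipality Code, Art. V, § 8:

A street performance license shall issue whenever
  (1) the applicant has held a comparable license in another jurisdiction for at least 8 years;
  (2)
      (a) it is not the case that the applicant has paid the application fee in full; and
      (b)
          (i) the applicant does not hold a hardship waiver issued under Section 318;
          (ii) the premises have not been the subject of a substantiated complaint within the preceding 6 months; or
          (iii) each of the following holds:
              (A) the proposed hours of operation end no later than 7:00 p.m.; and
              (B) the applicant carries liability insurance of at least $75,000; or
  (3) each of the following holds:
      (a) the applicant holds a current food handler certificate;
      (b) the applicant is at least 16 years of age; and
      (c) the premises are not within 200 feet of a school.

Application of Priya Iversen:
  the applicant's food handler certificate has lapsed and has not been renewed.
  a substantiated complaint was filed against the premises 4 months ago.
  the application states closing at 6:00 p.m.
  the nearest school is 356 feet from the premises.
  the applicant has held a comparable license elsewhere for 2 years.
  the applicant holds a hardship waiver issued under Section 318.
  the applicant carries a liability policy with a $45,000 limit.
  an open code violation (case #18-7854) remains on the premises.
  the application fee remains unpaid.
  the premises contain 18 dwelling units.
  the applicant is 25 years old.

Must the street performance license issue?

(1) prior license ≥ 8 yr — not satisfied.
(a) not (fee paid) — met.
(i) not (hardship waiver) — fails.
(ii) no complaint in 6 mo. — not met.
(A) closes by 7 p.m. — satisfied.
(B) insurance ≥ $75,000 — fails.
(iii): T AND F → false.
So (b) is not satisfied (F OR F OR F).
So (2) is not satisfied (T AND F).
(a) food handler cert. — not satisfied.
(b) age ≥ 16 — holds.
(c) ≥200 ft from school — satisfied.
(3): F AND T AND T → false.
Overall: F OR F OR F → false.

No — denied.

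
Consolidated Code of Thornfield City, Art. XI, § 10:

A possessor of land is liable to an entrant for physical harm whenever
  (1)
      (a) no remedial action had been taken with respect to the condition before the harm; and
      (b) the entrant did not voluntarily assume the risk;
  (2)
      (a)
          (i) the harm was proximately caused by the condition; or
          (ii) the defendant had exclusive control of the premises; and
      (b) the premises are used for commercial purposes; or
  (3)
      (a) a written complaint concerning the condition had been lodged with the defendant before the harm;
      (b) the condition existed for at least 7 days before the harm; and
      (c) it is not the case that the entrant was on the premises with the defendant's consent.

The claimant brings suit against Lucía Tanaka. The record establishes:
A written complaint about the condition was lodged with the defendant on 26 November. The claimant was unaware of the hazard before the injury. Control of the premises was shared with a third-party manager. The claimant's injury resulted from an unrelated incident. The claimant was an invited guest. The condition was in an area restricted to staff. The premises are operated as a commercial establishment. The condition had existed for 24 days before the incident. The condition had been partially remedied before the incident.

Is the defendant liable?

No — not liable.

(a) no remedial action — not satisfied.
(b) no assumed risk — satisfied.
(1): F AND T → false.
(i) proximate cause — not met.
(ii) exclusive control — not met.
(a) = F OR F = false.
(b) commercial use — holds.
So (2) is not satisfied (F AND T).
(a) complaint lodged — holds.
(b) condition ≥7 days old — holds.
(c) not (consent to enter) — fails.
(3): T AND T AND F → false.
So Overall is not satisfied (F OR F OR F).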